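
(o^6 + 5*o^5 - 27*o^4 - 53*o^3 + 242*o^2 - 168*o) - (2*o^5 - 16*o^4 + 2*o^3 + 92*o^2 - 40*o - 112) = o^6 + 3*o^5 - 11*o^4 - 55*o^3 + 150*o^2 - 128*o + 112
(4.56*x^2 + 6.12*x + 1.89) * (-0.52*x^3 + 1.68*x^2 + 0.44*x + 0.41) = -2.3712*x^5 + 4.4784*x^4 + 11.3052*x^3 + 7.7376*x^2 + 3.3408*x + 0.7749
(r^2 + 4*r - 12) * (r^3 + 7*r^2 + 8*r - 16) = r^5 + 11*r^4 + 24*r^3 - 68*r^2 - 160*r + 192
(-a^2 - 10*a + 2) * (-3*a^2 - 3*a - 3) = 3*a^4 + 33*a^3 + 27*a^2 + 24*a - 6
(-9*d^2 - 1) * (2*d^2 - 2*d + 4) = -18*d^4 + 18*d^3 - 38*d^2 + 2*d - 4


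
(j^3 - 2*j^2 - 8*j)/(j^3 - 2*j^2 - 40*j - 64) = j*(j - 4)/(j^2 - 4*j - 32)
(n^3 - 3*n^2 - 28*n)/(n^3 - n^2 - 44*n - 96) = n*(n - 7)/(n^2 - 5*n - 24)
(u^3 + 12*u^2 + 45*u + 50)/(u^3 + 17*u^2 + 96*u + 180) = (u^2 + 7*u + 10)/(u^2 + 12*u + 36)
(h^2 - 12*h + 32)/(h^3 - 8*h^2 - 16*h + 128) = 1/(h + 4)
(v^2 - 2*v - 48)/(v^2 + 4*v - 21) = (v^2 - 2*v - 48)/(v^2 + 4*v - 21)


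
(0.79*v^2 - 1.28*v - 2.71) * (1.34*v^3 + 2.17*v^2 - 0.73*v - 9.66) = 1.0586*v^5 - 0.000900000000000123*v^4 - 6.9857*v^3 - 12.5777*v^2 + 14.3431*v + 26.1786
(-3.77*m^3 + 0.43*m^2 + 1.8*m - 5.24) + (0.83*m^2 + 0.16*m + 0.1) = -3.77*m^3 + 1.26*m^2 + 1.96*m - 5.14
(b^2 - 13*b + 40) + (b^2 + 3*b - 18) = 2*b^2 - 10*b + 22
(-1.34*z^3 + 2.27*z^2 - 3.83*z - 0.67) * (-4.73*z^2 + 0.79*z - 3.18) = 6.3382*z^5 - 11.7957*z^4 + 24.1704*z^3 - 7.0752*z^2 + 11.6501*z + 2.1306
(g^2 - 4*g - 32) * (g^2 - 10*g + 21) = g^4 - 14*g^3 + 29*g^2 + 236*g - 672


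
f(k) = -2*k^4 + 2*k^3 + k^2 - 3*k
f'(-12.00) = 14661.00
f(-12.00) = -44748.00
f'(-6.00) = 1929.00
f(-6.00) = -2970.00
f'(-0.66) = 0.59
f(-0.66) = 1.46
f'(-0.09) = -3.13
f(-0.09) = 0.28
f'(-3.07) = 278.88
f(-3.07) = -216.89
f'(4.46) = -584.46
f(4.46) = -607.41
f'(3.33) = -225.21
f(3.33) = -170.98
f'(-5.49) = 1490.61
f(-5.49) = -2101.18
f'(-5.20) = 1273.70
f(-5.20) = -1700.90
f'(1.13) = -4.62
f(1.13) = -2.49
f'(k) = -8*k^3 + 6*k^2 + 2*k - 3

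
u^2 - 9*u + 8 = (u - 8)*(u - 1)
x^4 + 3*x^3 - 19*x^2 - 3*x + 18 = (x - 3)*(x - 1)*(x + 1)*(x + 6)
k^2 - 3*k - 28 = (k - 7)*(k + 4)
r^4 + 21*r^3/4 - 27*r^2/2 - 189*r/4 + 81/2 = (r - 3)*(r - 3/4)*(r + 3)*(r + 6)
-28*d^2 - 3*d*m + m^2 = (-7*d + m)*(4*d + m)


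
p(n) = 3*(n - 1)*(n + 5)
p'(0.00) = 12.00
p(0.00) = -15.00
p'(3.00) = 30.00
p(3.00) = 48.00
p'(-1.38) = 3.72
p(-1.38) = -25.85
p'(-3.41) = -8.46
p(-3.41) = -21.04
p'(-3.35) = -8.10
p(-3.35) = -21.53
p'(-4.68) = -16.08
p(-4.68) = -5.45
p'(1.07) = 18.42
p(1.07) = 1.27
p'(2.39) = 26.34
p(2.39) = 30.82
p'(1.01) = 18.06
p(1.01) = 0.18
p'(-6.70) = -28.20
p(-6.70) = 39.27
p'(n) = 6*n + 12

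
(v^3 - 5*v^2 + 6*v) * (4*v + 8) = 4*v^4 - 12*v^3 - 16*v^2 + 48*v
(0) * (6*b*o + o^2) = 0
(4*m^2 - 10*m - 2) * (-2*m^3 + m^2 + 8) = -8*m^5 + 24*m^4 - 6*m^3 + 30*m^2 - 80*m - 16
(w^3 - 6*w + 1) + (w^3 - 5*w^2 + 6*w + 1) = 2*w^3 - 5*w^2 + 2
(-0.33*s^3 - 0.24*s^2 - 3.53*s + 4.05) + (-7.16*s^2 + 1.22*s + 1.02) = -0.33*s^3 - 7.4*s^2 - 2.31*s + 5.07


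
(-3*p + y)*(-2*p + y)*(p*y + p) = 6*p^3*y + 6*p^3 - 5*p^2*y^2 - 5*p^2*y + p*y^3 + p*y^2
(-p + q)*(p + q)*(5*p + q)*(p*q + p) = -5*p^4*q - 5*p^4 - p^3*q^2 - p^3*q + 5*p^2*q^3 + 5*p^2*q^2 + p*q^4 + p*q^3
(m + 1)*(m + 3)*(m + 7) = m^3 + 11*m^2 + 31*m + 21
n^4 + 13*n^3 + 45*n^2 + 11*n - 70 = (n - 1)*(n + 2)*(n + 5)*(n + 7)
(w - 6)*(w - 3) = w^2 - 9*w + 18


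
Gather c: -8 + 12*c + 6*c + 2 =18*c - 6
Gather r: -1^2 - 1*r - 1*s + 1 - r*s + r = -r*s - s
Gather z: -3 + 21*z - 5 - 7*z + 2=14*z - 6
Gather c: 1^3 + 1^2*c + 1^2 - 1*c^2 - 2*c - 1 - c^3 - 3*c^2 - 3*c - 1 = -c^3 - 4*c^2 - 4*c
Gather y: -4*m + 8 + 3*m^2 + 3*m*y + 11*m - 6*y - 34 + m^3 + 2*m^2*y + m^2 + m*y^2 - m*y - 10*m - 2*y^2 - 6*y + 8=m^3 + 4*m^2 - 3*m + y^2*(m - 2) + y*(2*m^2 + 2*m - 12) - 18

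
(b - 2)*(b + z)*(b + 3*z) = b^3 + 4*b^2*z - 2*b^2 + 3*b*z^2 - 8*b*z - 6*z^2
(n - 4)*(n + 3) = n^2 - n - 12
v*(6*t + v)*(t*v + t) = 6*t^2*v^2 + 6*t^2*v + t*v^3 + t*v^2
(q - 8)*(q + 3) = q^2 - 5*q - 24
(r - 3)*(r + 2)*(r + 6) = r^3 + 5*r^2 - 12*r - 36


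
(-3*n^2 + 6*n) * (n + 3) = -3*n^3 - 3*n^2 + 18*n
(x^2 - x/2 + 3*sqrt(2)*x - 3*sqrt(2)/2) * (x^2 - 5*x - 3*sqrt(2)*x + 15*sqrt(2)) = x^4 - 11*x^3/2 - 31*x^2/2 + 99*x - 45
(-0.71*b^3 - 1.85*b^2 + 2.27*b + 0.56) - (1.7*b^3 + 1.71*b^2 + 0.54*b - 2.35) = -2.41*b^3 - 3.56*b^2 + 1.73*b + 2.91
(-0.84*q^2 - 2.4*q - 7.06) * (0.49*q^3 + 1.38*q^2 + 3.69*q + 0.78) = -0.4116*q^5 - 2.3352*q^4 - 9.871*q^3 - 19.254*q^2 - 27.9234*q - 5.5068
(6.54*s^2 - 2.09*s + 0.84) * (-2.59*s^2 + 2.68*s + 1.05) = -16.9386*s^4 + 22.9403*s^3 - 0.909799999999999*s^2 + 0.0566999999999998*s + 0.882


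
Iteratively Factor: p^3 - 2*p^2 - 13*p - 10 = (p + 1)*(p^2 - 3*p - 10) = (p - 5)*(p + 1)*(p + 2)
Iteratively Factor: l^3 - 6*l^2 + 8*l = (l)*(l^2 - 6*l + 8) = l*(l - 2)*(l - 4)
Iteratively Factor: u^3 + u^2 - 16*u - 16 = (u - 4)*(u^2 + 5*u + 4) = (u - 4)*(u + 1)*(u + 4)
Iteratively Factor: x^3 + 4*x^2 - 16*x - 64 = (x + 4)*(x^2 - 16) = (x + 4)^2*(x - 4)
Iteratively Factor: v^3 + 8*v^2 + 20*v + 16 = (v + 4)*(v^2 + 4*v + 4) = (v + 2)*(v + 4)*(v + 2)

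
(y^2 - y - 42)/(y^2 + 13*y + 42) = (y - 7)/(y + 7)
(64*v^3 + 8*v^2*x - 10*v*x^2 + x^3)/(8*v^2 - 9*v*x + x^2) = (-8*v^2 - 2*v*x + x^2)/(-v + x)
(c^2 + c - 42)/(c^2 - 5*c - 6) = (c + 7)/(c + 1)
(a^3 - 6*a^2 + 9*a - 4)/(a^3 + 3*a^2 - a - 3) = (a^2 - 5*a + 4)/(a^2 + 4*a + 3)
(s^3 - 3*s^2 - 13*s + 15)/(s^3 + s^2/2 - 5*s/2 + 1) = 2*(s^2 - 2*s - 15)/(2*s^2 + 3*s - 2)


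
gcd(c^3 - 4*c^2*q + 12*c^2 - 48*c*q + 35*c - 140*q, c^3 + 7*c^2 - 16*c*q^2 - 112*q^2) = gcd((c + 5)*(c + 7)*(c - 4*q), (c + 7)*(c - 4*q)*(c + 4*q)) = -c^2 + 4*c*q - 7*c + 28*q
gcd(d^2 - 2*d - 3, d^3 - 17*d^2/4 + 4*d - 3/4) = d - 3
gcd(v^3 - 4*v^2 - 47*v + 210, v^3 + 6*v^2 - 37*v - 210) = v^2 + v - 42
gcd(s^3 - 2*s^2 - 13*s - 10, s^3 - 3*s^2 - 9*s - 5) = s^2 - 4*s - 5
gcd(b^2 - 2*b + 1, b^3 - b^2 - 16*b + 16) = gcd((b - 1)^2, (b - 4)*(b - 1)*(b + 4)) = b - 1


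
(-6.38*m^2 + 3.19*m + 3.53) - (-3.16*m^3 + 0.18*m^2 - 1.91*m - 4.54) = 3.16*m^3 - 6.56*m^2 + 5.1*m + 8.07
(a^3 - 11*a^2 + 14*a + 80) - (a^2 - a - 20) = a^3 - 12*a^2 + 15*a + 100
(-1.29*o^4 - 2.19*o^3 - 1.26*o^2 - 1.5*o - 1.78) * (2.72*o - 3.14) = -3.5088*o^5 - 1.9062*o^4 + 3.4494*o^3 - 0.1236*o^2 - 0.131600000000001*o + 5.5892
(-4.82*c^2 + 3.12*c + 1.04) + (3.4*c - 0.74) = -4.82*c^2 + 6.52*c + 0.3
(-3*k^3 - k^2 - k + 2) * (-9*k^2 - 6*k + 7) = 27*k^5 + 27*k^4 - 6*k^3 - 19*k^2 - 19*k + 14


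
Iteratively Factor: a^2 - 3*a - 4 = (a + 1)*(a - 4)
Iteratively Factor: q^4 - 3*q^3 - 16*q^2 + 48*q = (q)*(q^3 - 3*q^2 - 16*q + 48) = q*(q - 3)*(q^2 - 16) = q*(q - 4)*(q - 3)*(q + 4)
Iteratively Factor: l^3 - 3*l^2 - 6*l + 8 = (l - 1)*(l^2 - 2*l - 8) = (l - 1)*(l + 2)*(l - 4)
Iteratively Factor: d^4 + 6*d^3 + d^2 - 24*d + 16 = (d + 4)*(d^3 + 2*d^2 - 7*d + 4) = (d - 1)*(d + 4)*(d^2 + 3*d - 4) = (d - 1)*(d + 4)^2*(d - 1)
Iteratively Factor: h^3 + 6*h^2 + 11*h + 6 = (h + 1)*(h^2 + 5*h + 6) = (h + 1)*(h + 3)*(h + 2)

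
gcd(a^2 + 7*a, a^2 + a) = a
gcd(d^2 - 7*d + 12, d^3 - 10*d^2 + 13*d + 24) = d - 3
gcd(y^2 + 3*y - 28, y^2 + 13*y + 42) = y + 7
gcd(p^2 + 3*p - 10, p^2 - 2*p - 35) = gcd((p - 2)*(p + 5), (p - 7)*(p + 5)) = p + 5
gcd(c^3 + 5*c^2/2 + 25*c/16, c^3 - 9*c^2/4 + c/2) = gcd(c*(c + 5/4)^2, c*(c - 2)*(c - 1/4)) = c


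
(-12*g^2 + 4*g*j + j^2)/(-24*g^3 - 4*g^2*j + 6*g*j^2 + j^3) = 1/(2*g + j)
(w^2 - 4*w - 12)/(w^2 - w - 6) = (w - 6)/(w - 3)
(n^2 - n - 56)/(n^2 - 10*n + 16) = (n + 7)/(n - 2)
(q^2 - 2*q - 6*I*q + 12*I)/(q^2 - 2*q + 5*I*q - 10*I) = (q - 6*I)/(q + 5*I)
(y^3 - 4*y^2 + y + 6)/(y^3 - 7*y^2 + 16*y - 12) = (y + 1)/(y - 2)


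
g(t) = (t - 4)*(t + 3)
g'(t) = 2*t - 1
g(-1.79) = -7.01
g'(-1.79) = -4.58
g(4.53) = 3.99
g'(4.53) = 8.06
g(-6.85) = 41.77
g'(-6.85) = -14.70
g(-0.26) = -11.67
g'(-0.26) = -1.52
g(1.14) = -11.84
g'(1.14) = 1.28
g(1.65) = -10.93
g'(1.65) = 2.30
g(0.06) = -12.06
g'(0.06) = -0.88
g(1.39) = -11.46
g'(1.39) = 1.78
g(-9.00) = 78.00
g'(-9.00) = -19.00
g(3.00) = -6.00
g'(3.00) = 5.00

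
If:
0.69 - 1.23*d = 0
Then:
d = 0.56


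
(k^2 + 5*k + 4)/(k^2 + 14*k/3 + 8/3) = 3*(k + 1)/(3*k + 2)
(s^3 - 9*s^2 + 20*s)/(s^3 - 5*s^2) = (s - 4)/s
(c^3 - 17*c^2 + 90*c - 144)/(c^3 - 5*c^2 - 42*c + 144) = (c - 6)/(c + 6)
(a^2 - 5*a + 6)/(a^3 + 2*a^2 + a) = (a^2 - 5*a + 6)/(a*(a^2 + 2*a + 1))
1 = 1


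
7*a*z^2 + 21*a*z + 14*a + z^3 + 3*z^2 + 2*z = (7*a + z)*(z + 1)*(z + 2)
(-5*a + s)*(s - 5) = -5*a*s + 25*a + s^2 - 5*s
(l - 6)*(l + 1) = l^2 - 5*l - 6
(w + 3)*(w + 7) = w^2 + 10*w + 21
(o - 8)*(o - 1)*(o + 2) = o^3 - 7*o^2 - 10*o + 16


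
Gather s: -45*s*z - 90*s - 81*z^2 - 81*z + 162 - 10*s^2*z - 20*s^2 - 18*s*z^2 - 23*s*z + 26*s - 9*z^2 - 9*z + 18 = s^2*(-10*z - 20) + s*(-18*z^2 - 68*z - 64) - 90*z^2 - 90*z + 180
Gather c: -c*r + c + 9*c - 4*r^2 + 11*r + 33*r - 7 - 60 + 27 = c*(10 - r) - 4*r^2 + 44*r - 40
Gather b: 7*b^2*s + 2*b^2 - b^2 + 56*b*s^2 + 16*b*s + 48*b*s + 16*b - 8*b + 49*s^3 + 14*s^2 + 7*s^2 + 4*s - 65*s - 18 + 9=b^2*(7*s + 1) + b*(56*s^2 + 64*s + 8) + 49*s^3 + 21*s^2 - 61*s - 9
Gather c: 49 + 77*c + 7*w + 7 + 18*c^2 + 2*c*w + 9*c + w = 18*c^2 + c*(2*w + 86) + 8*w + 56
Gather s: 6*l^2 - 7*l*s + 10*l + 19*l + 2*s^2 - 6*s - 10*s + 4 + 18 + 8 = 6*l^2 + 29*l + 2*s^2 + s*(-7*l - 16) + 30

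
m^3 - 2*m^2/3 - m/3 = m*(m - 1)*(m + 1/3)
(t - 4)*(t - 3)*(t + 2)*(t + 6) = t^4 + t^3 - 32*t^2 + 12*t + 144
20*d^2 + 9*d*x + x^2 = (4*d + x)*(5*d + x)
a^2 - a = a*(a - 1)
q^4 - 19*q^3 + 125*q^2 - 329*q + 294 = (q - 7)^2*(q - 3)*(q - 2)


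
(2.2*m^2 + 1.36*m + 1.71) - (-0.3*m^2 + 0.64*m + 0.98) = 2.5*m^2 + 0.72*m + 0.73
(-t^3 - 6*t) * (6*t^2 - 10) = -6*t^5 - 26*t^3 + 60*t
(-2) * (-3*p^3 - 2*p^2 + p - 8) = 6*p^3 + 4*p^2 - 2*p + 16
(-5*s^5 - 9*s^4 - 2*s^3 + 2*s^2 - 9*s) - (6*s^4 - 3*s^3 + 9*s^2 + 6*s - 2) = -5*s^5 - 15*s^4 + s^3 - 7*s^2 - 15*s + 2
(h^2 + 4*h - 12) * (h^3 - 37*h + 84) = h^5 + 4*h^4 - 49*h^3 - 64*h^2 + 780*h - 1008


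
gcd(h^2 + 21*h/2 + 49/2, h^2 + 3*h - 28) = h + 7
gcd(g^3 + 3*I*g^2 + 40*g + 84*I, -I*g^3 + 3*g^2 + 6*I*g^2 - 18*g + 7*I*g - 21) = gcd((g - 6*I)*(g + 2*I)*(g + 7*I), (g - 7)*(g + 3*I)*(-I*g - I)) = 1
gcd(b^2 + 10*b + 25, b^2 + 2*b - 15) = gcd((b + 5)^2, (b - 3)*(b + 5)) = b + 5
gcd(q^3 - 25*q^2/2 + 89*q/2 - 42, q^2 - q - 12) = q - 4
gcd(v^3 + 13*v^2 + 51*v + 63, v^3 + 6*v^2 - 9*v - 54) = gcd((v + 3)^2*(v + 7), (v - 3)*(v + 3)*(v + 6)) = v + 3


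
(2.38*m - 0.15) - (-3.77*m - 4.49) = 6.15*m + 4.34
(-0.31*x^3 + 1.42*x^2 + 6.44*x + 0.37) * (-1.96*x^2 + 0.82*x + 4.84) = 0.6076*x^5 - 3.0374*x^4 - 12.9584*x^3 + 11.4284*x^2 + 31.473*x + 1.7908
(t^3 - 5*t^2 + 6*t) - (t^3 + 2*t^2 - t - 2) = -7*t^2 + 7*t + 2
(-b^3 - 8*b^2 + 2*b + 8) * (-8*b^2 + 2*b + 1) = 8*b^5 + 62*b^4 - 33*b^3 - 68*b^2 + 18*b + 8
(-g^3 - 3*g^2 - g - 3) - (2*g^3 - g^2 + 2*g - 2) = -3*g^3 - 2*g^2 - 3*g - 1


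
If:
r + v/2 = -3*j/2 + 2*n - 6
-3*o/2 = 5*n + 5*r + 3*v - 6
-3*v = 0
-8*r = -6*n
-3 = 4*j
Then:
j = -3/4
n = 39/10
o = -75/4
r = 117/40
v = 0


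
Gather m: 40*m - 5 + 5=40*m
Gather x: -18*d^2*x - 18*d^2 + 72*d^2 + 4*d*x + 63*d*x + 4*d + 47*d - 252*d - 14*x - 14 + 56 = 54*d^2 - 201*d + x*(-18*d^2 + 67*d - 14) + 42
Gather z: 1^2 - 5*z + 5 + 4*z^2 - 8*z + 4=4*z^2 - 13*z + 10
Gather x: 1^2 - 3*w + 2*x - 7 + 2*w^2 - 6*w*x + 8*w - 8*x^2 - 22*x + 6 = 2*w^2 + 5*w - 8*x^2 + x*(-6*w - 20)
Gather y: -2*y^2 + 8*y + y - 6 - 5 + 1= -2*y^2 + 9*y - 10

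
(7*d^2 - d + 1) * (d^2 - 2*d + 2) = 7*d^4 - 15*d^3 + 17*d^2 - 4*d + 2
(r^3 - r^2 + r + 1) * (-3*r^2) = -3*r^5 + 3*r^4 - 3*r^3 - 3*r^2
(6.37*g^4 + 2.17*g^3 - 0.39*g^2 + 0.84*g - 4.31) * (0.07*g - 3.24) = 0.4459*g^5 - 20.4869*g^4 - 7.0581*g^3 + 1.3224*g^2 - 3.0233*g + 13.9644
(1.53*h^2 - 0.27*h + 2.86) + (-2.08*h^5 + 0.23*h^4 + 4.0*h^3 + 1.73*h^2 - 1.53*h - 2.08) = -2.08*h^5 + 0.23*h^4 + 4.0*h^3 + 3.26*h^2 - 1.8*h + 0.78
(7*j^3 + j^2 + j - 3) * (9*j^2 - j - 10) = 63*j^5 + 2*j^4 - 62*j^3 - 38*j^2 - 7*j + 30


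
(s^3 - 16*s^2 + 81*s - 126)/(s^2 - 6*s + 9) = (s^2 - 13*s + 42)/(s - 3)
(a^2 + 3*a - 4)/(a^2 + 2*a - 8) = (a - 1)/(a - 2)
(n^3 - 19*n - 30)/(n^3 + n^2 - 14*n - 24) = (n - 5)/(n - 4)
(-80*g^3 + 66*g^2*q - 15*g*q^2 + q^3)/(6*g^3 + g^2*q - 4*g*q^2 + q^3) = (40*g^2 - 13*g*q + q^2)/(-3*g^2 - 2*g*q + q^2)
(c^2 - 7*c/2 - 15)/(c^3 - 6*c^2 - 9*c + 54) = (c + 5/2)/(c^2 - 9)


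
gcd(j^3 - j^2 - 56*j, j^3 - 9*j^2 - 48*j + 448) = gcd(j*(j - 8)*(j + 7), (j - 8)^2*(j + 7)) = j^2 - j - 56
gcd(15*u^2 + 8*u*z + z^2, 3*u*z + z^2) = 3*u + z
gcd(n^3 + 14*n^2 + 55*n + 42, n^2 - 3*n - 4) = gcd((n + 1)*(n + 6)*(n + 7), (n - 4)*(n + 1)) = n + 1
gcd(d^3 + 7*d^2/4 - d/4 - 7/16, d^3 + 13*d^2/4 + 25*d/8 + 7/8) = d^2 + 9*d/4 + 7/8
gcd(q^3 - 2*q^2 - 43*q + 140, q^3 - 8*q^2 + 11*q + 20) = q^2 - 9*q + 20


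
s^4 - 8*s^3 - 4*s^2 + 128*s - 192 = (s - 6)*(s - 4)*(s - 2)*(s + 4)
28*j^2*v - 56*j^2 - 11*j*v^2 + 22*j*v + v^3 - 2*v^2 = (-7*j + v)*(-4*j + v)*(v - 2)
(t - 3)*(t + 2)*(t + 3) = t^3 + 2*t^2 - 9*t - 18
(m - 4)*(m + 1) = m^2 - 3*m - 4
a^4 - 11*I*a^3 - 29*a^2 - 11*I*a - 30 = (a - 6*I)*(a - 5*I)*(a - I)*(a + I)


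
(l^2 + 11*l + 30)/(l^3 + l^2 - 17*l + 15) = (l + 6)/(l^2 - 4*l + 3)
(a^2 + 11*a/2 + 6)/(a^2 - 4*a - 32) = (a + 3/2)/(a - 8)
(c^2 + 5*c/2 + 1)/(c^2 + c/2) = (c + 2)/c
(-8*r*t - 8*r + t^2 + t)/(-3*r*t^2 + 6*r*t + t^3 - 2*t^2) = (8*r*t + 8*r - t^2 - t)/(t*(3*r*t - 6*r - t^2 + 2*t))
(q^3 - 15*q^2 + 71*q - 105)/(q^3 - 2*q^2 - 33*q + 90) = (q - 7)/(q + 6)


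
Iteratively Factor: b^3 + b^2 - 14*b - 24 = (b - 4)*(b^2 + 5*b + 6) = (b - 4)*(b + 3)*(b + 2)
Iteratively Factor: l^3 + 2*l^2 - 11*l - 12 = (l + 4)*(l^2 - 2*l - 3) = (l + 1)*(l + 4)*(l - 3)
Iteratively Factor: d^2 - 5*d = (d - 5)*(d)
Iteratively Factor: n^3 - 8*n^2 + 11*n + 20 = (n - 5)*(n^2 - 3*n - 4) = (n - 5)*(n + 1)*(n - 4)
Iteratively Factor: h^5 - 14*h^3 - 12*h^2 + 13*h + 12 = (h + 1)*(h^4 - h^3 - 13*h^2 + h + 12) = (h - 1)*(h + 1)*(h^3 - 13*h - 12) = (h - 4)*(h - 1)*(h + 1)*(h^2 + 4*h + 3) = (h - 4)*(h - 1)*(h + 1)*(h + 3)*(h + 1)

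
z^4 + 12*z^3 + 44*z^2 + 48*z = z*(z + 2)*(z + 4)*(z + 6)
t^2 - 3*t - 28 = (t - 7)*(t + 4)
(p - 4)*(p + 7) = p^2 + 3*p - 28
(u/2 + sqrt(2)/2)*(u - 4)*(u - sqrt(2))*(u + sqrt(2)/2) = u^4/2 - 2*u^3 + sqrt(2)*u^3/4 - sqrt(2)*u^2 - u^2 - sqrt(2)*u/2 + 4*u + 2*sqrt(2)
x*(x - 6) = x^2 - 6*x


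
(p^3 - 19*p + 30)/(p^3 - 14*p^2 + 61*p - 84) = (p^2 + 3*p - 10)/(p^2 - 11*p + 28)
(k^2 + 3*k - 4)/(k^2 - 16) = (k - 1)/(k - 4)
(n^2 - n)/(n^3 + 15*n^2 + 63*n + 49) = n*(n - 1)/(n^3 + 15*n^2 + 63*n + 49)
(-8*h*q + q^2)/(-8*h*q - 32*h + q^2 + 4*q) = q/(q + 4)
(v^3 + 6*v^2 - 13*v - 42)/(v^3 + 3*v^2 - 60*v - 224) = (v^2 - v - 6)/(v^2 - 4*v - 32)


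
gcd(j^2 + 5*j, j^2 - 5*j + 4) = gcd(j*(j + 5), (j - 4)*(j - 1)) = 1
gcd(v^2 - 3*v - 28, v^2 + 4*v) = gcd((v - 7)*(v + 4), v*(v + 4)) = v + 4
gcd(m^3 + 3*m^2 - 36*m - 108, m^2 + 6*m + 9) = m + 3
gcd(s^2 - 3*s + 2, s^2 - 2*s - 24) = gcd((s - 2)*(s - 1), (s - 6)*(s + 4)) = 1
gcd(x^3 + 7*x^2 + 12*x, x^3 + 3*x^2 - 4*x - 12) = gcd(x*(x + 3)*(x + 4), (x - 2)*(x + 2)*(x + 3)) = x + 3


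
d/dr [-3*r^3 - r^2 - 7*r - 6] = -9*r^2 - 2*r - 7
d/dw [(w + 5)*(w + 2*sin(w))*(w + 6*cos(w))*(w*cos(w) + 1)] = -(w + 5)*(w + 2*sin(w))*(w + 6*cos(w))*(w*sin(w) - cos(w)) - (w + 5)*(w + 2*sin(w))*(w*cos(w) + 1)*(6*sin(w) - 1) + (w + 5)*(w + 6*cos(w))*(w*cos(w) + 1)*(2*cos(w) + 1) + (w + 2*sin(w))*(w + 6*cos(w))*(w*cos(w) + 1)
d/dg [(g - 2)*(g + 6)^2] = (g + 6)*(3*g + 2)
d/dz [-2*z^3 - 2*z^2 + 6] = 2*z*(-3*z - 2)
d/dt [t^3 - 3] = 3*t^2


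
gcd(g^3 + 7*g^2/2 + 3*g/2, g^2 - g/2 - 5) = 1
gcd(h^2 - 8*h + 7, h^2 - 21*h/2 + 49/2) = h - 7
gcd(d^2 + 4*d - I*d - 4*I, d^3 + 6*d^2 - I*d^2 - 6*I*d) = d - I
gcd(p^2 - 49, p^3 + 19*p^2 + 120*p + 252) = p + 7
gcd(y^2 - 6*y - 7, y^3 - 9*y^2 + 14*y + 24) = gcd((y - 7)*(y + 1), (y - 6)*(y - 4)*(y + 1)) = y + 1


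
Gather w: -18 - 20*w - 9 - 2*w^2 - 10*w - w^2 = -3*w^2 - 30*w - 27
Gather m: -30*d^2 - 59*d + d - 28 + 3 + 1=-30*d^2 - 58*d - 24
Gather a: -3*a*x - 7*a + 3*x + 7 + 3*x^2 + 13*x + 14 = a*(-3*x - 7) + 3*x^2 + 16*x + 21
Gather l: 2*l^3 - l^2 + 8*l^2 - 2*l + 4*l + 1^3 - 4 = 2*l^3 + 7*l^2 + 2*l - 3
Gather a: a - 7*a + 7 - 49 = -6*a - 42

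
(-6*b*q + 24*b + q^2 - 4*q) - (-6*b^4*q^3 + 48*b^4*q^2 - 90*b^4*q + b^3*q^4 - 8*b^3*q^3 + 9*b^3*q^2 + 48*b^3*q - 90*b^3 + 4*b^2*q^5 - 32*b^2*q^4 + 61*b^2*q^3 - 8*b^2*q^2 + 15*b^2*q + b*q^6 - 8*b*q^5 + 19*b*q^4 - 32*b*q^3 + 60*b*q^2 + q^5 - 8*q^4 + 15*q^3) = 6*b^4*q^3 - 48*b^4*q^2 + 90*b^4*q - b^3*q^4 + 8*b^3*q^3 - 9*b^3*q^2 - 48*b^3*q + 90*b^3 - 4*b^2*q^5 + 32*b^2*q^4 - 61*b^2*q^3 + 8*b^2*q^2 - 15*b^2*q - b*q^6 + 8*b*q^5 - 19*b*q^4 + 32*b*q^3 - 60*b*q^2 - 6*b*q + 24*b - q^5 + 8*q^4 - 15*q^3 + q^2 - 4*q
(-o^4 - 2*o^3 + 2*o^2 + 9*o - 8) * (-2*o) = 2*o^5 + 4*o^4 - 4*o^3 - 18*o^2 + 16*o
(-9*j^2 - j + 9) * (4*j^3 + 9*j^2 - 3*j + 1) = -36*j^5 - 85*j^4 + 54*j^3 + 75*j^2 - 28*j + 9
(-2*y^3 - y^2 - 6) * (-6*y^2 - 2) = 12*y^5 + 6*y^4 + 4*y^3 + 38*y^2 + 12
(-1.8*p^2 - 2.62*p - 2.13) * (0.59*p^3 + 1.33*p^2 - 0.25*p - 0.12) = -1.062*p^5 - 3.9398*p^4 - 4.2913*p^3 - 1.9619*p^2 + 0.8469*p + 0.2556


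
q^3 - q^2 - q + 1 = (q - 1)^2*(q + 1)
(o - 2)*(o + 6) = o^2 + 4*o - 12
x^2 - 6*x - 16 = (x - 8)*(x + 2)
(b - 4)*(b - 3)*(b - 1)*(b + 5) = b^4 - 3*b^3 - 21*b^2 + 83*b - 60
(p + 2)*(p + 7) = p^2 + 9*p + 14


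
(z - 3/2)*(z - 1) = z^2 - 5*z/2 + 3/2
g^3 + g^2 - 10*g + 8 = (g - 2)*(g - 1)*(g + 4)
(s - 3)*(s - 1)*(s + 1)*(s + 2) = s^4 - s^3 - 7*s^2 + s + 6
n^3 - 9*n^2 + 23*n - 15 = (n - 5)*(n - 3)*(n - 1)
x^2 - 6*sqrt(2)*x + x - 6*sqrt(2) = (x + 1)*(x - 6*sqrt(2))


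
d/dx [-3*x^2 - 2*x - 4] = -6*x - 2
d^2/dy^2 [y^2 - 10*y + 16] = 2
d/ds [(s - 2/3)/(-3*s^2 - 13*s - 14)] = (9*s^2 - 12*s - 68)/(3*(9*s^4 + 78*s^3 + 253*s^2 + 364*s + 196))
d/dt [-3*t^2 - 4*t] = -6*t - 4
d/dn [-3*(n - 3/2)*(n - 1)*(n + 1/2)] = -9*n^2 + 12*n - 3/4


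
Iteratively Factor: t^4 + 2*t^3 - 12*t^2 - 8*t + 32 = (t + 4)*(t^3 - 2*t^2 - 4*t + 8) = (t - 2)*(t + 4)*(t^2 - 4) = (t - 2)*(t + 2)*(t + 4)*(t - 2)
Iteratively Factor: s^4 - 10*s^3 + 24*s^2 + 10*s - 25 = (s - 5)*(s^3 - 5*s^2 - s + 5) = (s - 5)*(s + 1)*(s^2 - 6*s + 5) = (s - 5)^2*(s + 1)*(s - 1)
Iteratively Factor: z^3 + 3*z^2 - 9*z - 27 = (z + 3)*(z^2 - 9) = (z + 3)^2*(z - 3)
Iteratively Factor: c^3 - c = (c)*(c^2 - 1) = c*(c - 1)*(c + 1)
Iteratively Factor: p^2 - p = (p - 1)*(p)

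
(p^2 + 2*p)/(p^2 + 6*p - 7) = p*(p + 2)/(p^2 + 6*p - 7)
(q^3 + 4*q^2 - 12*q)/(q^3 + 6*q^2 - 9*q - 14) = q*(q + 6)/(q^2 + 8*q + 7)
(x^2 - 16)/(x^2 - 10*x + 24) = (x + 4)/(x - 6)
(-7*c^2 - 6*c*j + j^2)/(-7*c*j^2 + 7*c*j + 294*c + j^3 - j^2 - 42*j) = (c + j)/(j^2 - j - 42)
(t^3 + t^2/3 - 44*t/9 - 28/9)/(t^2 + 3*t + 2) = (9*t^2 - 15*t - 14)/(9*(t + 1))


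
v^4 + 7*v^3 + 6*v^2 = v^2*(v + 1)*(v + 6)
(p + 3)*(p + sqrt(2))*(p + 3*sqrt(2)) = p^3 + 3*p^2 + 4*sqrt(2)*p^2 + 6*p + 12*sqrt(2)*p + 18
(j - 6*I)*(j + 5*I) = j^2 - I*j + 30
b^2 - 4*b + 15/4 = (b - 5/2)*(b - 3/2)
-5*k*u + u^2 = u*(-5*k + u)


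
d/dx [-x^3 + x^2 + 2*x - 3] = -3*x^2 + 2*x + 2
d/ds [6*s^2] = 12*s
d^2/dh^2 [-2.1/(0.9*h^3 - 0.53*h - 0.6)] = (11.34*h*(-0.9*h^3 + 0.53*h + 0.6) + 2.1*(2.7*h^2 - 0.53)*(5.4*h^2 - 1.06))/(-0.9*h^3 + 0.53*h + 0.6)^3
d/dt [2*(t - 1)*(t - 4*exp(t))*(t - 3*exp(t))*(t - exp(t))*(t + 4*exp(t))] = -8*t^4*exp(t) + 10*t^4 - 52*t^3*exp(2*t) - 24*t^3*exp(t) - 8*t^3 + 384*t^2*exp(3*t) - 26*t^2*exp(2*t) + 24*t^2*exp(t) - 384*t*exp(4*t) - 128*t*exp(3*t) + 52*t*exp(2*t) + 288*exp(4*t) - 128*exp(3*t)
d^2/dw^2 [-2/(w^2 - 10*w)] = 4*(w*(w - 10) - 4*(w - 5)^2)/(w^3*(w - 10)^3)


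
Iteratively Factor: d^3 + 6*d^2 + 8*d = (d + 2)*(d^2 + 4*d) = d*(d + 2)*(d + 4)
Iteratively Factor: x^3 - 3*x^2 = (x)*(x^2 - 3*x) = x^2*(x - 3)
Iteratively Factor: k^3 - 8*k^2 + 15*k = (k - 3)*(k^2 - 5*k) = k*(k - 3)*(k - 5)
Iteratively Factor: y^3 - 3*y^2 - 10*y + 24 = (y - 4)*(y^2 + y - 6) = (y - 4)*(y + 3)*(y - 2)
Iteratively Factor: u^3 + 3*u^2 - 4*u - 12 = (u + 3)*(u^2 - 4) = (u - 2)*(u + 3)*(u + 2)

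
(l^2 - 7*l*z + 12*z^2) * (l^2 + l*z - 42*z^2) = l^4 - 6*l^3*z - 37*l^2*z^2 + 306*l*z^3 - 504*z^4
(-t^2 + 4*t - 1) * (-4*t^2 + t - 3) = 4*t^4 - 17*t^3 + 11*t^2 - 13*t + 3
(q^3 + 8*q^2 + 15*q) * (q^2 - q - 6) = q^5 + 7*q^4 + q^3 - 63*q^2 - 90*q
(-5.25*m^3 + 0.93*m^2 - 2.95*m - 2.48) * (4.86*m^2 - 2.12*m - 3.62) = -25.515*m^5 + 15.6498*m^4 + 2.6964*m^3 - 9.1654*m^2 + 15.9366*m + 8.9776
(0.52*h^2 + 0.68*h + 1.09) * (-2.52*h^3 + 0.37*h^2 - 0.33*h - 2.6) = -1.3104*h^5 - 1.5212*h^4 - 2.6668*h^3 - 1.1731*h^2 - 2.1277*h - 2.834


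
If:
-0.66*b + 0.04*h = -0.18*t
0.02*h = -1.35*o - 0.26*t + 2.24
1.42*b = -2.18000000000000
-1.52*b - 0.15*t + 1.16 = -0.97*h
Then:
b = -1.54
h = -4.32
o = 2.62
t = -4.67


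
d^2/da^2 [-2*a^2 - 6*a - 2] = -4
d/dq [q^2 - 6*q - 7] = 2*q - 6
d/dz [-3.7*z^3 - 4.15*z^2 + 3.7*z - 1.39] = -11.1*z^2 - 8.3*z + 3.7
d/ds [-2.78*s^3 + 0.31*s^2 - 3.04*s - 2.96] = -8.34*s^2 + 0.62*s - 3.04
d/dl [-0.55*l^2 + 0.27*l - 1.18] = 0.27 - 1.1*l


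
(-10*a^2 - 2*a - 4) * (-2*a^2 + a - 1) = 20*a^4 - 6*a^3 + 16*a^2 - 2*a + 4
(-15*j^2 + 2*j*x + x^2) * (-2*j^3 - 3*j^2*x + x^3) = 30*j^5 + 41*j^4*x - 8*j^3*x^2 - 18*j^2*x^3 + 2*j*x^4 + x^5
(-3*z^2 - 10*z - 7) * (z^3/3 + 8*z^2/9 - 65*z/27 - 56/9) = -z^5 - 6*z^4 - 4*z^3 + 986*z^2/27 + 2135*z/27 + 392/9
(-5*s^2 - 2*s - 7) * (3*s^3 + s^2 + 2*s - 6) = -15*s^5 - 11*s^4 - 33*s^3 + 19*s^2 - 2*s + 42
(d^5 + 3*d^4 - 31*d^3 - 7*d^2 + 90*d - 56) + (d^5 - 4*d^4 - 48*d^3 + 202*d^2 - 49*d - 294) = 2*d^5 - d^4 - 79*d^3 + 195*d^2 + 41*d - 350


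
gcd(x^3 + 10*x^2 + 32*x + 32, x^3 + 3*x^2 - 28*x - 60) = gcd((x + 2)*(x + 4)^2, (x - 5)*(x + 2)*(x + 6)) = x + 2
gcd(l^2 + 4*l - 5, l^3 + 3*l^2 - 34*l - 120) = l + 5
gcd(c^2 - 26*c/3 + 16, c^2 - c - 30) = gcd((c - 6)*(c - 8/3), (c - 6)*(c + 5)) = c - 6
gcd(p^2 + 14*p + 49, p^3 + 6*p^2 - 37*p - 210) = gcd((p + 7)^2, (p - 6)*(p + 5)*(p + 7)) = p + 7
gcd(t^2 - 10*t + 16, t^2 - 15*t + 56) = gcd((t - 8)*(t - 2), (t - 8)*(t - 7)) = t - 8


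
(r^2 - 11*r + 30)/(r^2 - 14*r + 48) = (r - 5)/(r - 8)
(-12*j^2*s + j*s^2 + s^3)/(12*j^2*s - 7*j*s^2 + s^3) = (4*j + s)/(-4*j + s)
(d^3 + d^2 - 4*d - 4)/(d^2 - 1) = (d^2 - 4)/(d - 1)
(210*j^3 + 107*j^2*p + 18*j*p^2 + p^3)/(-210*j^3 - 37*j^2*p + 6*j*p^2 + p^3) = (6*j + p)/(-6*j + p)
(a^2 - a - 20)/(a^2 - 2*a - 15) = (a + 4)/(a + 3)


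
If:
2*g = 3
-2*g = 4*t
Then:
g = 3/2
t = -3/4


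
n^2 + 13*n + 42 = (n + 6)*(n + 7)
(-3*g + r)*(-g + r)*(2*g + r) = 6*g^3 - 5*g^2*r - 2*g*r^2 + r^3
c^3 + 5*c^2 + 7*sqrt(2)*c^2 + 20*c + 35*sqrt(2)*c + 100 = (c + 5)*(c + 2*sqrt(2))*(c + 5*sqrt(2))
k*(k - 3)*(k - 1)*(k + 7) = k^4 + 3*k^3 - 25*k^2 + 21*k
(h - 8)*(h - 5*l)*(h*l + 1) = h^3*l - 5*h^2*l^2 - 8*h^2*l + h^2 + 40*h*l^2 - 5*h*l - 8*h + 40*l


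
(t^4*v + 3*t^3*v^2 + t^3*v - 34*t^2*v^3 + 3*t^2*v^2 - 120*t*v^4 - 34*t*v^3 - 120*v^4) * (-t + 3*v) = -t^5*v - t^4*v + 43*t^3*v^3 + 18*t^2*v^4 + 43*t^2*v^3 - 360*t*v^5 + 18*t*v^4 - 360*v^5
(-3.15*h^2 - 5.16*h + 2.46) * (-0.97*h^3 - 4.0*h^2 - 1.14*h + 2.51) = 3.0555*h^5 + 17.6052*h^4 + 21.8448*h^3 - 11.8641*h^2 - 15.756*h + 6.1746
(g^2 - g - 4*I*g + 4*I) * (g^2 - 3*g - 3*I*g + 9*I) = g^4 - 4*g^3 - 7*I*g^3 - 9*g^2 + 28*I*g^2 + 48*g - 21*I*g - 36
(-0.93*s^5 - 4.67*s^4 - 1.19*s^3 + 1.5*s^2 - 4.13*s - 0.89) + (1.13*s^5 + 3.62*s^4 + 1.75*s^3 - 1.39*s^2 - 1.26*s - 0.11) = 0.2*s^5 - 1.05*s^4 + 0.56*s^3 + 0.11*s^2 - 5.39*s - 1.0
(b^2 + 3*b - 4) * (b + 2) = b^3 + 5*b^2 + 2*b - 8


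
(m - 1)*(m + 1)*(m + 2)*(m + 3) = m^4 + 5*m^3 + 5*m^2 - 5*m - 6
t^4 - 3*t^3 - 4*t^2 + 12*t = t*(t - 3)*(t - 2)*(t + 2)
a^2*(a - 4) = a^3 - 4*a^2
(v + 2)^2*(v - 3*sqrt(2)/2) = v^3 - 3*sqrt(2)*v^2/2 + 4*v^2 - 6*sqrt(2)*v + 4*v - 6*sqrt(2)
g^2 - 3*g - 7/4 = (g - 7/2)*(g + 1/2)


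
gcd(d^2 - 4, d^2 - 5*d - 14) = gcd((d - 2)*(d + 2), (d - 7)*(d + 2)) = d + 2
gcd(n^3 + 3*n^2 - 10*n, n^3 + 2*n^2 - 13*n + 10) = n^2 + 3*n - 10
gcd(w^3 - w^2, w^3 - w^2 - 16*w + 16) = w - 1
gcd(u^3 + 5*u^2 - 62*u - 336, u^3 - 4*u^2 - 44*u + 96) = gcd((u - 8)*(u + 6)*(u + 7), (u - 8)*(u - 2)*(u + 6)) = u^2 - 2*u - 48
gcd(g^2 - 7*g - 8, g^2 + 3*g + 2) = g + 1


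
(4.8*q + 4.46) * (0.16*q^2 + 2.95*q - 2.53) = 0.768*q^3 + 14.8736*q^2 + 1.013*q - 11.2838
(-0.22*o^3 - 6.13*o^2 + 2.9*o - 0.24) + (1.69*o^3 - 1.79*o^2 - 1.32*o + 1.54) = 1.47*o^3 - 7.92*o^2 + 1.58*o + 1.3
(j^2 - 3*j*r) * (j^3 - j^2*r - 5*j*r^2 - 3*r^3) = j^5 - 4*j^4*r - 2*j^3*r^2 + 12*j^2*r^3 + 9*j*r^4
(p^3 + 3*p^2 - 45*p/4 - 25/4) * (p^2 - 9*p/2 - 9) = p^5 - 3*p^4/2 - 135*p^3/4 + 139*p^2/8 + 1035*p/8 + 225/4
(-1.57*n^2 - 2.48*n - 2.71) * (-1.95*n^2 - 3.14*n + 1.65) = 3.0615*n^4 + 9.7658*n^3 + 10.4812*n^2 + 4.4174*n - 4.4715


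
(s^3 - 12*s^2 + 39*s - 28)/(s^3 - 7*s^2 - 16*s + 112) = (s - 1)/(s + 4)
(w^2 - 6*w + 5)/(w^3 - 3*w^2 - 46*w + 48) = (w - 5)/(w^2 - 2*w - 48)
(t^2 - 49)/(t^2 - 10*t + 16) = (t^2 - 49)/(t^2 - 10*t + 16)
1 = 1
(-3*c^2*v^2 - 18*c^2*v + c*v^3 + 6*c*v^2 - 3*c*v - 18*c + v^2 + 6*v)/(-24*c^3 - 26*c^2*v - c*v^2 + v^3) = (3*c^2*v^2 + 18*c^2*v - c*v^3 - 6*c*v^2 + 3*c*v + 18*c - v^2 - 6*v)/(24*c^3 + 26*c^2*v + c*v^2 - v^3)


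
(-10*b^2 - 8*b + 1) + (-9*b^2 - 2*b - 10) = -19*b^2 - 10*b - 9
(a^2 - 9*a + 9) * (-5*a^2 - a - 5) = -5*a^4 + 44*a^3 - 41*a^2 + 36*a - 45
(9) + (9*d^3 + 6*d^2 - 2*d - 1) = 9*d^3 + 6*d^2 - 2*d + 8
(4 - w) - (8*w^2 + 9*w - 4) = -8*w^2 - 10*w + 8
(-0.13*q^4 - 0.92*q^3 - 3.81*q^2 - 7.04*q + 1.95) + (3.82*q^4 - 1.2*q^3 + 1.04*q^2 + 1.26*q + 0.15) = 3.69*q^4 - 2.12*q^3 - 2.77*q^2 - 5.78*q + 2.1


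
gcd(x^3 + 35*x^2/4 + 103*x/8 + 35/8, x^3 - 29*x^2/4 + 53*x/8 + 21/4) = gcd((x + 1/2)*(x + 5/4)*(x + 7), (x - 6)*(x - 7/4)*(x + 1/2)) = x + 1/2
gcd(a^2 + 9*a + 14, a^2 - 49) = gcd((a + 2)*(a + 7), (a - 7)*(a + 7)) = a + 7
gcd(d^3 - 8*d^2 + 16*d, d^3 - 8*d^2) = d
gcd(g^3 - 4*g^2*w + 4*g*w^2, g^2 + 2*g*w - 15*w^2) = 1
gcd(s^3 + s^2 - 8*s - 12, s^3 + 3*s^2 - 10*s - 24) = s^2 - s - 6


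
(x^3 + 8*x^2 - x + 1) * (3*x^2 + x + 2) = 3*x^5 + 25*x^4 + 7*x^3 + 18*x^2 - x + 2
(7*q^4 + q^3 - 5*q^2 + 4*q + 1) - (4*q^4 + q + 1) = 3*q^4 + q^3 - 5*q^2 + 3*q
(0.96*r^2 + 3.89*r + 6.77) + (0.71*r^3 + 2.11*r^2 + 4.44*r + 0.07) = 0.71*r^3 + 3.07*r^2 + 8.33*r + 6.84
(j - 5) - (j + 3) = -8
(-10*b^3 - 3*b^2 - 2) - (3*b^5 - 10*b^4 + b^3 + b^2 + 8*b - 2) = -3*b^5 + 10*b^4 - 11*b^3 - 4*b^2 - 8*b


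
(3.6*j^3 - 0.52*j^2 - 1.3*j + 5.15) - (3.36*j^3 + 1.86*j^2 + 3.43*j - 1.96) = 0.24*j^3 - 2.38*j^2 - 4.73*j + 7.11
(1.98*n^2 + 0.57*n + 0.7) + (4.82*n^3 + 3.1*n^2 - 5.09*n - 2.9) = 4.82*n^3 + 5.08*n^2 - 4.52*n - 2.2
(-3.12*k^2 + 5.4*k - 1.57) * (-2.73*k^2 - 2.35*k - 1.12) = 8.5176*k^4 - 7.41*k^3 - 4.9095*k^2 - 2.3585*k + 1.7584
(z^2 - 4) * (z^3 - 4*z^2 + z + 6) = z^5 - 4*z^4 - 3*z^3 + 22*z^2 - 4*z - 24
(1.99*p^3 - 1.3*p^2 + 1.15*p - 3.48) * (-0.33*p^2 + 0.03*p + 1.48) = -0.6567*p^5 + 0.4887*p^4 + 2.5267*p^3 - 0.7411*p^2 + 1.5976*p - 5.1504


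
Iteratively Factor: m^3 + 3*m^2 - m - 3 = (m - 1)*(m^2 + 4*m + 3) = (m - 1)*(m + 3)*(m + 1)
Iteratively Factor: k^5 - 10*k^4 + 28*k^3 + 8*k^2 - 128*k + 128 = (k - 4)*(k^4 - 6*k^3 + 4*k^2 + 24*k - 32) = (k - 4)*(k - 2)*(k^3 - 4*k^2 - 4*k + 16) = (k - 4)*(k - 2)*(k + 2)*(k^2 - 6*k + 8) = (k - 4)*(k - 2)^2*(k + 2)*(k - 4)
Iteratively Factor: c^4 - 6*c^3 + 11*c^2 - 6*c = (c)*(c^3 - 6*c^2 + 11*c - 6) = c*(c - 1)*(c^2 - 5*c + 6) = c*(c - 2)*(c - 1)*(c - 3)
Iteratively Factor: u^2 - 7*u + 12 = (u - 3)*(u - 4)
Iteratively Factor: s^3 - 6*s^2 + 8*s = (s)*(s^2 - 6*s + 8) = s*(s - 4)*(s - 2)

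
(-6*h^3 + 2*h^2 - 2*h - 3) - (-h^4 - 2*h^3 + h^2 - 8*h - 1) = h^4 - 4*h^3 + h^2 + 6*h - 2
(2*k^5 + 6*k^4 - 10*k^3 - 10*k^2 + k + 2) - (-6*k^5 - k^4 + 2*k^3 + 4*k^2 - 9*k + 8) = 8*k^5 + 7*k^4 - 12*k^3 - 14*k^2 + 10*k - 6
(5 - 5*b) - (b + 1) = 4 - 6*b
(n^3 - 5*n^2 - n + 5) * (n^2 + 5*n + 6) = n^5 - 20*n^3 - 30*n^2 + 19*n + 30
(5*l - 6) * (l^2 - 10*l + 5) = 5*l^3 - 56*l^2 + 85*l - 30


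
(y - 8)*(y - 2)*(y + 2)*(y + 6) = y^4 - 2*y^3 - 52*y^2 + 8*y + 192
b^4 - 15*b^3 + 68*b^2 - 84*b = b*(b - 7)*(b - 6)*(b - 2)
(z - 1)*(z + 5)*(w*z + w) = w*z^3 + 5*w*z^2 - w*z - 5*w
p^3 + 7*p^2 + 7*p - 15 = (p - 1)*(p + 3)*(p + 5)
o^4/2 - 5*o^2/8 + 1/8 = (o/2 + 1/2)*(o - 1)*(o - 1/2)*(o + 1/2)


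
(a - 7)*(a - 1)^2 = a^3 - 9*a^2 + 15*a - 7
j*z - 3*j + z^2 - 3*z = (j + z)*(z - 3)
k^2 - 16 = (k - 4)*(k + 4)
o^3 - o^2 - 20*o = o*(o - 5)*(o + 4)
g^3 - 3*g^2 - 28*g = g*(g - 7)*(g + 4)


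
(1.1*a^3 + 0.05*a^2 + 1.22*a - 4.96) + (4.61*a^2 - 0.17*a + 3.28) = 1.1*a^3 + 4.66*a^2 + 1.05*a - 1.68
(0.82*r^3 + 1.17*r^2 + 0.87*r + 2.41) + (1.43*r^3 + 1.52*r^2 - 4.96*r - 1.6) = 2.25*r^3 + 2.69*r^2 - 4.09*r + 0.81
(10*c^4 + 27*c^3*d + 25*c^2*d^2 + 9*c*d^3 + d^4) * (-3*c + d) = -30*c^5 - 71*c^4*d - 48*c^3*d^2 - 2*c^2*d^3 + 6*c*d^4 + d^5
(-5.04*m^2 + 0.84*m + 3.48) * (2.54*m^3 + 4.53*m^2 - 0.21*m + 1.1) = -12.8016*m^5 - 20.6976*m^4 + 13.7028*m^3 + 10.044*m^2 + 0.1932*m + 3.828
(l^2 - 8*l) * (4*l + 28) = 4*l^3 - 4*l^2 - 224*l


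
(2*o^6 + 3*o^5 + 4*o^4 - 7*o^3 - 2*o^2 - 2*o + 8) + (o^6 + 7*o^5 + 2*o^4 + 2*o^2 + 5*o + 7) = 3*o^6 + 10*o^5 + 6*o^4 - 7*o^3 + 3*o + 15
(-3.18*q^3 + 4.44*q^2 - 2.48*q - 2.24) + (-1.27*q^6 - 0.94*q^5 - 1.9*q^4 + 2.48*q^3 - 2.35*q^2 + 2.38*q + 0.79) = -1.27*q^6 - 0.94*q^5 - 1.9*q^4 - 0.7*q^3 + 2.09*q^2 - 0.1*q - 1.45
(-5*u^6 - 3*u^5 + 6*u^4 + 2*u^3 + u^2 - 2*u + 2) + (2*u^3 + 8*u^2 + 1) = -5*u^6 - 3*u^5 + 6*u^4 + 4*u^3 + 9*u^2 - 2*u + 3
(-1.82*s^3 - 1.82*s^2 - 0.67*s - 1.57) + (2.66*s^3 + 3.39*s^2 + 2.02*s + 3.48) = 0.84*s^3 + 1.57*s^2 + 1.35*s + 1.91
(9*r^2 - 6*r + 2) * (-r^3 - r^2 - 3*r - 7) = -9*r^5 - 3*r^4 - 23*r^3 - 47*r^2 + 36*r - 14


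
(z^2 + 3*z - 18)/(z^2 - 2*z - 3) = (z + 6)/(z + 1)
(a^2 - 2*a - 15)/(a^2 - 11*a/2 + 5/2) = 2*(a + 3)/(2*a - 1)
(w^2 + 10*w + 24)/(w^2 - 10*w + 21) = (w^2 + 10*w + 24)/(w^2 - 10*w + 21)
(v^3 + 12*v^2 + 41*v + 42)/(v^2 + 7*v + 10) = (v^2 + 10*v + 21)/(v + 5)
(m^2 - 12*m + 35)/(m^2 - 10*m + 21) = (m - 5)/(m - 3)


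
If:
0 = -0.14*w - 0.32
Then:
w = -2.29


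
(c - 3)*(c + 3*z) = c^2 + 3*c*z - 3*c - 9*z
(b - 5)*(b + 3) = b^2 - 2*b - 15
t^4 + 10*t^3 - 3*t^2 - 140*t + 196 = (t - 2)^2*(t + 7)^2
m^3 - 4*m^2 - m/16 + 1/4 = (m - 4)*(m - 1/4)*(m + 1/4)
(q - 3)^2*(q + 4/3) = q^3 - 14*q^2/3 + q + 12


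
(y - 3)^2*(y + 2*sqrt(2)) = y^3 - 6*y^2 + 2*sqrt(2)*y^2 - 12*sqrt(2)*y + 9*y + 18*sqrt(2)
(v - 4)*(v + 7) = v^2 + 3*v - 28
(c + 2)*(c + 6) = c^2 + 8*c + 12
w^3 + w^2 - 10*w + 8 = (w - 2)*(w - 1)*(w + 4)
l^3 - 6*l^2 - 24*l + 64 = (l - 8)*(l - 2)*(l + 4)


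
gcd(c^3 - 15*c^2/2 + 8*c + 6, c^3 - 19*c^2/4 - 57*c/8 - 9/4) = c^2 - 11*c/2 - 3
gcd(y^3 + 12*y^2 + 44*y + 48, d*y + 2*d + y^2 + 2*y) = y + 2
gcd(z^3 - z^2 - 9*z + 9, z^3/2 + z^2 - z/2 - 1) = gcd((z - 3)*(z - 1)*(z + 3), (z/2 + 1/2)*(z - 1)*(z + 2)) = z - 1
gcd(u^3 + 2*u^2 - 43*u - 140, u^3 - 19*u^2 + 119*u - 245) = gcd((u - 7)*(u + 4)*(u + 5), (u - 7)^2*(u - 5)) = u - 7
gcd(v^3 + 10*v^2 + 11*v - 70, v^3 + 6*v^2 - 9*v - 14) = v^2 + 5*v - 14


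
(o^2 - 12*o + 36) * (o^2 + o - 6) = o^4 - 11*o^3 + 18*o^2 + 108*o - 216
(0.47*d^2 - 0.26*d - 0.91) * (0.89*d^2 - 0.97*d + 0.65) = 0.4183*d^4 - 0.6873*d^3 - 0.2522*d^2 + 0.7137*d - 0.5915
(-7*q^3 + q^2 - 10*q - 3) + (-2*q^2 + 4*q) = -7*q^3 - q^2 - 6*q - 3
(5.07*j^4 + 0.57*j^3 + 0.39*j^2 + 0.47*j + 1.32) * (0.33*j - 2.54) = 1.6731*j^5 - 12.6897*j^4 - 1.3191*j^3 - 0.8355*j^2 - 0.7582*j - 3.3528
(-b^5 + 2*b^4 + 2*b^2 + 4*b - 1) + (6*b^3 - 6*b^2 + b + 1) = -b^5 + 2*b^4 + 6*b^3 - 4*b^2 + 5*b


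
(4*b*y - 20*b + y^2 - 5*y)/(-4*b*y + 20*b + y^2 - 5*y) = (4*b + y)/(-4*b + y)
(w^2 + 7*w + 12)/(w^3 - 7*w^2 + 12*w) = (w^2 + 7*w + 12)/(w*(w^2 - 7*w + 12))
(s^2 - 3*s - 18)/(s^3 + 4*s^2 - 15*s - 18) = (s^2 - 3*s - 18)/(s^3 + 4*s^2 - 15*s - 18)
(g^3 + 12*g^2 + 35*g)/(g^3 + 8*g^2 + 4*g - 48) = g*(g^2 + 12*g + 35)/(g^3 + 8*g^2 + 4*g - 48)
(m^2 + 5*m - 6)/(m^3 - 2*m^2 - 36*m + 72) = (m - 1)/(m^2 - 8*m + 12)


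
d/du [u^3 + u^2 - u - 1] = 3*u^2 + 2*u - 1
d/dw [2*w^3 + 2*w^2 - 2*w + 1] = 6*w^2 + 4*w - 2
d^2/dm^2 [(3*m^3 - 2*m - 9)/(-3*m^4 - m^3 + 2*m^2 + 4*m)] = 2*(-27*m^9 + 54*m^7 + 600*m^6 + 339*m^5 - 372*m^4 - 392*m^3 + 216*m + 144)/(m^3*(27*m^9 + 27*m^8 - 45*m^7 - 143*m^6 - 42*m^5 + 144*m^4 + 184*m^3 - 96*m - 64))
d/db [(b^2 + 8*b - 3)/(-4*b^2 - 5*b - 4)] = (27*b^2 - 32*b - 47)/(16*b^4 + 40*b^3 + 57*b^2 + 40*b + 16)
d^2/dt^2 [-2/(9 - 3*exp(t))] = 2*(exp(t) + 3)*exp(t)/(3*(exp(t) - 3)^3)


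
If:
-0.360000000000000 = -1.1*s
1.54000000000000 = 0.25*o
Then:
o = 6.16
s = 0.33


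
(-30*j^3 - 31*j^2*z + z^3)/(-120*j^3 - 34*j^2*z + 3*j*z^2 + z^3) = (j + z)/(4*j + z)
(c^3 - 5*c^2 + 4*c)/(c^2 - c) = c - 4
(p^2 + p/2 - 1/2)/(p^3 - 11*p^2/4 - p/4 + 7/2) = 2*(2*p - 1)/(4*p^2 - 15*p + 14)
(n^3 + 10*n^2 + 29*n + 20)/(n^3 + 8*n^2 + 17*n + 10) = (n + 4)/(n + 2)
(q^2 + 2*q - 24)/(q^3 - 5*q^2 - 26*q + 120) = (q + 6)/(q^2 - q - 30)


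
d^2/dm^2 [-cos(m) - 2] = cos(m)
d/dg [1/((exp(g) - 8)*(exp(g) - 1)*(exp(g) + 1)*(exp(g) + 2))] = (-4*exp(3*g) + 18*exp(2*g) + 34*exp(g) - 6)*exp(g)/(exp(8*g) - 12*exp(7*g) + 2*exp(6*g) + 216*exp(5*g) + 249*exp(4*g) - 396*exp(3*g) - 508*exp(2*g) + 192*exp(g) + 256)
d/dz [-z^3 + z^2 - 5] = z*(2 - 3*z)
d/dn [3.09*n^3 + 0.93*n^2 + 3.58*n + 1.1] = 9.27*n^2 + 1.86*n + 3.58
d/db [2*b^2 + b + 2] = 4*b + 1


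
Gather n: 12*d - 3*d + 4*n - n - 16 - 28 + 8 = 9*d + 3*n - 36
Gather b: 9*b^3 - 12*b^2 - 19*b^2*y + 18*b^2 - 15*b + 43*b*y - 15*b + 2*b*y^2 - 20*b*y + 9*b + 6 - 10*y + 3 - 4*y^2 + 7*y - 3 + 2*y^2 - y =9*b^3 + b^2*(6 - 19*y) + b*(2*y^2 + 23*y - 21) - 2*y^2 - 4*y + 6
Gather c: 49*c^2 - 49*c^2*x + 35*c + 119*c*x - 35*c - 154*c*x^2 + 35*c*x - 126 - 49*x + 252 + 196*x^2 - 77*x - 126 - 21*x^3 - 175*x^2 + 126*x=c^2*(49 - 49*x) + c*(-154*x^2 + 154*x) - 21*x^3 + 21*x^2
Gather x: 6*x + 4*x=10*x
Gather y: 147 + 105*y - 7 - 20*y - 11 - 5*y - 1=80*y + 128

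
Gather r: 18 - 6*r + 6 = 24 - 6*r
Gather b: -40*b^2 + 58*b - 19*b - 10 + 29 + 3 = -40*b^2 + 39*b + 22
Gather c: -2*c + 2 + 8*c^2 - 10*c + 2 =8*c^2 - 12*c + 4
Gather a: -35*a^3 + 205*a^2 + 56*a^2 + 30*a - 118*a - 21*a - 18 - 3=-35*a^3 + 261*a^2 - 109*a - 21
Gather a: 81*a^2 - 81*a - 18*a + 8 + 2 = 81*a^2 - 99*a + 10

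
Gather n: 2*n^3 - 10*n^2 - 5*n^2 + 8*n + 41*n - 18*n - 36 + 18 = 2*n^3 - 15*n^2 + 31*n - 18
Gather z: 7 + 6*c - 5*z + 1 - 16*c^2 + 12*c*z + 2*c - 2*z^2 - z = -16*c^2 + 8*c - 2*z^2 + z*(12*c - 6) + 8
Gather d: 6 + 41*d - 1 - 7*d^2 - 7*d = -7*d^2 + 34*d + 5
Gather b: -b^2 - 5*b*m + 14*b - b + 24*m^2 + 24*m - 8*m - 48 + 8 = -b^2 + b*(13 - 5*m) + 24*m^2 + 16*m - 40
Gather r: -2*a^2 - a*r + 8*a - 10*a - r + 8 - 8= -2*a^2 - 2*a + r*(-a - 1)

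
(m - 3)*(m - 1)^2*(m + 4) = m^4 - m^3 - 13*m^2 + 25*m - 12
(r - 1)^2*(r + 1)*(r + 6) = r^4 + 5*r^3 - 7*r^2 - 5*r + 6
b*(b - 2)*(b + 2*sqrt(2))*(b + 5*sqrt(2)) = b^4 - 2*b^3 + 7*sqrt(2)*b^3 - 14*sqrt(2)*b^2 + 20*b^2 - 40*b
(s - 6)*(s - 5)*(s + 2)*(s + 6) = s^4 - 3*s^3 - 46*s^2 + 108*s + 360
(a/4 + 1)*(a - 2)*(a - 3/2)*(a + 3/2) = a^4/4 + a^3/2 - 41*a^2/16 - 9*a/8 + 9/2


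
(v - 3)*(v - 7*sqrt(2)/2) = v^2 - 7*sqrt(2)*v/2 - 3*v + 21*sqrt(2)/2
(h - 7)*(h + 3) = h^2 - 4*h - 21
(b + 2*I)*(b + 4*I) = b^2 + 6*I*b - 8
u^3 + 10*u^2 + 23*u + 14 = (u + 1)*(u + 2)*(u + 7)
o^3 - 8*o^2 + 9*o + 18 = (o - 6)*(o - 3)*(o + 1)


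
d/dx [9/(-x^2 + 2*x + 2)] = 18*(x - 1)/(-x^2 + 2*x + 2)^2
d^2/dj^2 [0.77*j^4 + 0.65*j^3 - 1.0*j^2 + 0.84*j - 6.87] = 9.24*j^2 + 3.9*j - 2.0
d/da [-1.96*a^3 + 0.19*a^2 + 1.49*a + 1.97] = -5.88*a^2 + 0.38*a + 1.49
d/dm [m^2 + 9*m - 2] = 2*m + 9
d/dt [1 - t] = -1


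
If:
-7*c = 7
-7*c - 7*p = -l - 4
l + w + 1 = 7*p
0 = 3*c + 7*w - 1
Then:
No Solution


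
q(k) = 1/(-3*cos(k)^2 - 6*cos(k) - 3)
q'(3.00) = -93868.55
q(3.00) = -3328.34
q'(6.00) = 0.02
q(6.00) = -0.09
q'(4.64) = 0.83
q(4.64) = -0.39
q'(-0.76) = 0.09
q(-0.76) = -0.11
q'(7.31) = -0.16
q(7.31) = -0.14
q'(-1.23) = 0.26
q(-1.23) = -0.19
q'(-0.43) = 0.04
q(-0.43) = -0.09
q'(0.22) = -0.02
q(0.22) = -0.09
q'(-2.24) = 9.56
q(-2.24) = -2.31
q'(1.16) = -0.22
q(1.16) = -0.17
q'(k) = (-6*sin(k)*cos(k) - 6*sin(k))/(-3*cos(k)^2 - 6*cos(k) - 3)^2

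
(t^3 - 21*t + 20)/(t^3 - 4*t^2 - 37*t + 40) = (t - 4)/(t - 8)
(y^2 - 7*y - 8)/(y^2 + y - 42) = (y^2 - 7*y - 8)/(y^2 + y - 42)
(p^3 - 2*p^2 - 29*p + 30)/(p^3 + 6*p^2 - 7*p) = (p^2 - p - 30)/(p*(p + 7))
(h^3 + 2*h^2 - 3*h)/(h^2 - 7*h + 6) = h*(h + 3)/(h - 6)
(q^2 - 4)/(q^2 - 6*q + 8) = (q + 2)/(q - 4)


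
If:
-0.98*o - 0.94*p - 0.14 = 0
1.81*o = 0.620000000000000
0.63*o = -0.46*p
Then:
No Solution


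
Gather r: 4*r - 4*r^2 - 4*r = -4*r^2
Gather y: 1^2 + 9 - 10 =0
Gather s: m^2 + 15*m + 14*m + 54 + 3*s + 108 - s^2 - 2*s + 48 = m^2 + 29*m - s^2 + s + 210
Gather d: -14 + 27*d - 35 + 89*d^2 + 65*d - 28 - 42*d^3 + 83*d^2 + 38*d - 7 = -42*d^3 + 172*d^2 + 130*d - 84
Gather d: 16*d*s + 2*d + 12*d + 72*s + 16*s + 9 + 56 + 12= d*(16*s + 14) + 88*s + 77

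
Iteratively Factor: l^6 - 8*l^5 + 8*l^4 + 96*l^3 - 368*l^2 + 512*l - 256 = (l - 2)*(l^5 - 6*l^4 - 4*l^3 + 88*l^2 - 192*l + 128) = (l - 2)^2*(l^4 - 4*l^3 - 12*l^2 + 64*l - 64) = (l - 2)^3*(l^3 - 2*l^2 - 16*l + 32) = (l - 4)*(l - 2)^3*(l^2 + 2*l - 8) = (l - 4)*(l - 2)^3*(l + 4)*(l - 2)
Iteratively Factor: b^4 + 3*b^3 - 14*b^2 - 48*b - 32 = (b + 2)*(b^3 + b^2 - 16*b - 16) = (b + 1)*(b + 2)*(b^2 - 16) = (b - 4)*(b + 1)*(b + 2)*(b + 4)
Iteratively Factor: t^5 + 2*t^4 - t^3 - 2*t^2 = (t)*(t^4 + 2*t^3 - t^2 - 2*t) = t*(t + 1)*(t^3 + t^2 - 2*t) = t*(t + 1)*(t + 2)*(t^2 - t) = t^2*(t + 1)*(t + 2)*(t - 1)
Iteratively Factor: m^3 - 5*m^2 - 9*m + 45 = (m - 3)*(m^2 - 2*m - 15) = (m - 5)*(m - 3)*(m + 3)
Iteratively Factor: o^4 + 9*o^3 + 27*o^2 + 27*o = (o + 3)*(o^3 + 6*o^2 + 9*o) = o*(o + 3)*(o^2 + 6*o + 9) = o*(o + 3)^2*(o + 3)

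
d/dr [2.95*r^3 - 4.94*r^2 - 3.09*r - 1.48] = 8.85*r^2 - 9.88*r - 3.09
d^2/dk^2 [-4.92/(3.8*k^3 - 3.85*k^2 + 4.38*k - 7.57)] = ((112.176*k - 37.884)*(3.8*k^3 - 3.85*k^2 + 4.38*k - 7.57) - 4.92*(11.4*k^2 - 7.7*k + 4.38)*(22.8*k^2 - 15.4*k + 8.76))/(3.8*k^3 - 3.85*k^2 + 4.38*k - 7.57)^3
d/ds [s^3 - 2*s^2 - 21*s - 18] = 3*s^2 - 4*s - 21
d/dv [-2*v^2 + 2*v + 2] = 2 - 4*v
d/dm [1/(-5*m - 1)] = 5/(5*m + 1)^2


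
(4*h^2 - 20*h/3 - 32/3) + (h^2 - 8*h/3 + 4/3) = 5*h^2 - 28*h/3 - 28/3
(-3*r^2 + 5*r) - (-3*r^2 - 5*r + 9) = 10*r - 9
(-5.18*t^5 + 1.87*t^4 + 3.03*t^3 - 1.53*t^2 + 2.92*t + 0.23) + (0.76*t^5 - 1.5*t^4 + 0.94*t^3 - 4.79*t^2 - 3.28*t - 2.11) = -4.42*t^5 + 0.37*t^4 + 3.97*t^3 - 6.32*t^2 - 0.36*t - 1.88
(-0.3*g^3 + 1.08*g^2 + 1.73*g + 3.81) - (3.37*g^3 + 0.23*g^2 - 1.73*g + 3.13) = -3.67*g^3 + 0.85*g^2 + 3.46*g + 0.68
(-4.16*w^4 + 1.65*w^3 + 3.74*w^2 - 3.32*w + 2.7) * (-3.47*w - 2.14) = 14.4352*w^5 + 3.1769*w^4 - 16.5088*w^3 + 3.5168*w^2 - 2.2642*w - 5.778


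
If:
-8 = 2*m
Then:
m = -4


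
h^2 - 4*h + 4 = (h - 2)^2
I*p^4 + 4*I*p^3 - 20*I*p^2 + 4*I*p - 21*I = (p - 3)*(p + 7)*(p + I)*(I*p + 1)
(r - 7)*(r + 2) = r^2 - 5*r - 14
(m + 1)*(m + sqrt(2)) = m^2 + m + sqrt(2)*m + sqrt(2)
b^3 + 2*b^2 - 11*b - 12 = (b - 3)*(b + 1)*(b + 4)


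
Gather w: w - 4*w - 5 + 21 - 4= 12 - 3*w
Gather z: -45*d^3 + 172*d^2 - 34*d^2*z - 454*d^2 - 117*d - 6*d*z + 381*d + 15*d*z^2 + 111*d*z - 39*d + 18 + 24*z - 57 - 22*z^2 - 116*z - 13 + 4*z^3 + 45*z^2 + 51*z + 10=-45*d^3 - 282*d^2 + 225*d + 4*z^3 + z^2*(15*d + 23) + z*(-34*d^2 + 105*d - 41) - 42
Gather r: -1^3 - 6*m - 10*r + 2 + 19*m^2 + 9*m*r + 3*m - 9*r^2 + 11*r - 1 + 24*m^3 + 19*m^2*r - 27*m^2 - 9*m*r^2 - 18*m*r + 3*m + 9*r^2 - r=24*m^3 - 8*m^2 - 9*m*r^2 + r*(19*m^2 - 9*m)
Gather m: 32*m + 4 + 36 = 32*m + 40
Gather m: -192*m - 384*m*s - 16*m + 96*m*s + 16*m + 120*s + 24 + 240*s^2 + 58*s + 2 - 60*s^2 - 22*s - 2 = m*(-288*s - 192) + 180*s^2 + 156*s + 24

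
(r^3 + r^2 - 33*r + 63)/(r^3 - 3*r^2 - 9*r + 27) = (r + 7)/(r + 3)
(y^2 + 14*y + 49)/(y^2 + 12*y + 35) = (y + 7)/(y + 5)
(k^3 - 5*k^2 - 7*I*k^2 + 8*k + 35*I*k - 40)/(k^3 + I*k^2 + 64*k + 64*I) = (k - 5)/(k + 8*I)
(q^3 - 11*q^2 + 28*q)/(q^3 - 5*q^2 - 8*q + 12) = q*(q^2 - 11*q + 28)/(q^3 - 5*q^2 - 8*q + 12)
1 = 1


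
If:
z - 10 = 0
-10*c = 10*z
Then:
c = -10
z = 10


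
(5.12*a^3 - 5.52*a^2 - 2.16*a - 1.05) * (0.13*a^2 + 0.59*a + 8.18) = 0.6656*a^5 + 2.3032*a^4 + 38.344*a^3 - 46.5645*a^2 - 18.2883*a - 8.589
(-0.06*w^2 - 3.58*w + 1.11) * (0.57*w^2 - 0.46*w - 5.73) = -0.0342*w^4 - 2.013*w^3 + 2.6233*w^2 + 20.0028*w - 6.3603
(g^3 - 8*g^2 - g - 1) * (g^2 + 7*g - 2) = g^5 - g^4 - 59*g^3 + 8*g^2 - 5*g + 2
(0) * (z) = 0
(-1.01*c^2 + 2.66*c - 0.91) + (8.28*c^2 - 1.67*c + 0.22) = 7.27*c^2 + 0.99*c - 0.69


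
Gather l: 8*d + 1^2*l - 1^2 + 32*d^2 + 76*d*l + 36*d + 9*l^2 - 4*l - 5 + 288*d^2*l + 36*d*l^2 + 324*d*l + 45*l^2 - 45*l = 32*d^2 + 44*d + l^2*(36*d + 54) + l*(288*d^2 + 400*d - 48) - 6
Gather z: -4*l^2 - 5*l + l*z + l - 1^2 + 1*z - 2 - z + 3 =-4*l^2 + l*z - 4*l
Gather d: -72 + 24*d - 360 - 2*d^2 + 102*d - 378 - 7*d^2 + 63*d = -9*d^2 + 189*d - 810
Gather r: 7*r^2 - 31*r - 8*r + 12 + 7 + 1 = 7*r^2 - 39*r + 20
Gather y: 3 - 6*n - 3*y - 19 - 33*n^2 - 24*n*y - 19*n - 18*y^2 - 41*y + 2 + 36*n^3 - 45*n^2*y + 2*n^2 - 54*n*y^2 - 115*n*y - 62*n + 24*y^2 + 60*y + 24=36*n^3 - 31*n^2 - 87*n + y^2*(6 - 54*n) + y*(-45*n^2 - 139*n + 16) + 10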